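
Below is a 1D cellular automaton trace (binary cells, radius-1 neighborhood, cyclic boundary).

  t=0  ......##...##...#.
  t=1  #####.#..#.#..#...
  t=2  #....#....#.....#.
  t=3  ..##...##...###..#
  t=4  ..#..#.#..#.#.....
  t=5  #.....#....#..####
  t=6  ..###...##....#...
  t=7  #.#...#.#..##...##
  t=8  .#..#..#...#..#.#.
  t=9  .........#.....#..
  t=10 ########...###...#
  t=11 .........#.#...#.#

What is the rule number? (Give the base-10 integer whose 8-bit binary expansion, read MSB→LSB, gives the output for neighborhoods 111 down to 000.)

41

  [7] ### => .  t=1,i=1
  [6] ##. => .  t=0,i=7
  [5] #.# => #  t=1,i=5
  [4] #.. => .  t=0,i=8
  [3] .## => #  t=0,i=6
  [2] .#. => .  t=0,i=16
  [1] ..# => .  t=0,i=5
  [0] ... => #  t=0,i=0
  bits 00101001 = 41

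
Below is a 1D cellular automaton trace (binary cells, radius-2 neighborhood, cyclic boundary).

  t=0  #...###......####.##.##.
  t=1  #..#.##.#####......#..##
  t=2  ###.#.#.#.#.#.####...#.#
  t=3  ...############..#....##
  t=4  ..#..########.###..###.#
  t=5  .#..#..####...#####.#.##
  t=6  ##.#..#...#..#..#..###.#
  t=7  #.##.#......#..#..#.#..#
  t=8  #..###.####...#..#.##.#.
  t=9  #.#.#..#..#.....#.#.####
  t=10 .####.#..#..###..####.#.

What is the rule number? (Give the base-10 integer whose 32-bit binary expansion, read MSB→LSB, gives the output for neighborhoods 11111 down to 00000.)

2529000459

  ##### -> #   bit 31 = 1  t=1,i=10
  ####. -> .   bit 30 = 0  t=0,i=15
  ###.# -> .   bit 29 = 0  t=0,i=16
  ###.. -> #   bit 28 = 1  t=0,i=6
  ##.## -> .   bit 27 = 0  t=0,i=17
  ##.#. -> #   bit 26 = 1  t=0,i=23
  ##..# -> #   bit 25 = 1  t=1,i=1
  ##... -> .   bit 24 = 0  t=0,i=7
  #.### -> #   bit 23 = 1  t=1,i=8
  #.##. -> .   bit 22 = 0  t=0,i=18
  #.#.# -> #   bit 21 = 1  t=2,i=4
  #.#.. -> #   bit 20 = 1  t=0,i=0
  #..## -> #   bit 19 = 1  t=1,i=21
  #..#. -> #   bit 18 = 1  t=1,i=2
  #...# -> .   bit 17 = 0  t=0,i=2
  #.... -> #   bit 16 = 1  t=0,i=8
  .#### -> .   bit 15 = 0  t=0,i=14
  .###. -> #   bit 14 = 1  t=0,i=5
  .##.# -> #   bit 13 = 1  t=0,i=19
  .##.. -> #   bit 12 = 1  t=3,i=23
  .#.## -> #   bit 11 = 1  t=1,i=4
  .#.#. -> #   bit 10 = 1  t=2,i=5
  .#..# -> .   bit 9 = 0  t=1,i=20
  .#... -> .   bit 8 = 0  t=0,i=1
  ..### -> .   bit 7 = 0  t=0,i=4
  ..##. -> .   bit 6 = 0  t=3,i=22
  ..#.# -> .   bit 5 = 0  t=1,i=3
  ..#.. -> .   bit 4 = 0  t=1,i=19
  ...## -> #   bit 3 = 1  t=0,i=3
  ...#. -> .   bit 2 = 0  t=1,i=18
  ....# -> #   bit 1 = 1  t=0,i=11
  ..... -> #   bit 0 = 1  t=0,i=9
  bits 10010110101111010111110000001011 = 2529000459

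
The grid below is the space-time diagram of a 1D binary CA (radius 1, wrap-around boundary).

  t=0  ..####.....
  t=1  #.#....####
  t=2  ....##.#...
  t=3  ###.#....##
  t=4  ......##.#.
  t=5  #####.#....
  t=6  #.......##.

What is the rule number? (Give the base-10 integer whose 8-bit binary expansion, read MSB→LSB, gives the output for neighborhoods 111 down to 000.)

  ### -> .   bit 7 = 0  t=0,i=3
  ##. -> .   bit 6 = 0  t=0,i=5
  #.# -> .   bit 5 = 0  t=1,i=1
  #.. -> .   bit 4 = 0  t=0,i=6
  .## -> #   bit 3 = 1  t=0,i=2
  .#. -> .   bit 2 = 0  t=1,i=2
  ..# -> .   bit 1 = 0  t=0,i=1
  ... -> #   bit 0 = 1  t=0,i=0
  bits 00001001 = 9

9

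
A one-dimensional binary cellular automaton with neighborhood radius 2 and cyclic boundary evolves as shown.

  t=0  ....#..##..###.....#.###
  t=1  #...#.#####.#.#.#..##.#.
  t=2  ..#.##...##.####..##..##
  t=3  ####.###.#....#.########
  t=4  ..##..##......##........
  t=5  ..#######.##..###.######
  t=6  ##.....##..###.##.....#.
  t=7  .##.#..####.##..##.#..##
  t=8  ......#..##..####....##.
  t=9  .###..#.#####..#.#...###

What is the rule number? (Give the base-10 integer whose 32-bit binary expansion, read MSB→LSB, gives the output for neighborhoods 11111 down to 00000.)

  nb #####: next=.  (t=1,i=8, bit31=0)
  nb ####.: next=#  (t=1,i=9, bit30=1)
  nb ###.#: next=#  (t=1,i=10, bit29=1)
  nb ###..: next=.  (t=0,i=13, bit28=0)
  nb ##.##: next=.  (t=2,i=11, bit27=0)
  nb ##.#.: next=.  (t=1,i=11, bit26=0)
  nb ##..#: next=#  (t=0,i=9, bit25=1)
  nb ##...: next=#  (t=0,i=0, bit24=1)
  nb #.###: next=.  (t=0,i=21, bit23=0)
  nb #.##.: next=.  (t=2,i=4, bit22=0)
  nb #.#.#: next=#  (t=1,i=12, bit21=1)
  nb #.#..: next=.  (t=1,i=0, bit20=0)
  nb #..##: next=#  (t=0,i=6, bit19=1)
  nb #..#.: next=#  (t=2,i=1, bit18=1)
  nb #...#: next=#  (t=1,i=2, bit17=1)
  nb #....: next=.  (t=0,i=1, bit16=0)
  nb .####: next=.  (t=1,i=7, bit15=0)
  nb .###.: next=#  (t=0,i=12, bit14=1)
  nb .##.#: next=.  (t=1,i=20, bit13=0)
  nb .##..: next=#  (t=0,i=8, bit12=1)
  nb .#.##: next=#  (t=0,i=20, bit11=1)
  nb .#.#.: next=#  (t=1,i=13, bit10=1)
  nb .#..#: next=.  (t=0,i=5, bit9=0)
  nb .#...: next=.  (t=1,i=1, bit8=0)
  nb ..###: next=.  (t=0,i=11, bit7=0)
  nb ..##.: next=#  (t=0,i=7, bit6=1)
  nb ..#.#: next=#  (t=0,i=19, bit5=1)
  nb ..#..: next=#  (t=0,i=4, bit4=1)
  nb ...##: next=.  (t=2,i=8, bit3=0)
  nb ...#.: next=.  (t=0,i=3, bit2=0)
  nb ....#: next=.  (t=0,i=2, bit1=0)
  nb .....: next=#  (t=0,i=16, bit0=1)
  bits 01100011001011100101110001110001 = 1663982705

1663982705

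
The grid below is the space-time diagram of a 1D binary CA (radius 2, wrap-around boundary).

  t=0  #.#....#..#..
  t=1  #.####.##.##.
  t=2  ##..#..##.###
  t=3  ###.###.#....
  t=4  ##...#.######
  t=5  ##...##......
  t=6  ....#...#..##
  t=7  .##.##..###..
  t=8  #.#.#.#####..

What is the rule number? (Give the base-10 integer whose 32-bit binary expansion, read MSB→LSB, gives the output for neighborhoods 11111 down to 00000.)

  #####|.  b31=0 t=2,i=12
  ####.|#  b30=1 t=1,i=4
  ###.#|.  b29=0 t=1,i=5
  ###..|#  b28=1 t=2,i=1
  ##.##|.  b27=0 t=1,i=6
  ##.#.|#  b26=1 t=1,i=12
  ##..#|#  b25=1 t=2,i=2
  ##...|.  b24=0 t=4,i=2
  #.###|.  b23=0 t=1,i=2
  #.##.|#  b22=1 t=1,i=7
  #.#.#|#  b21=1 t=1,i=0
  #.#..|#  b20=1 t=0,i=2
  #..##|#  b19=1 t=2,i=6
  #..#.|.  b18=0 t=0,i=9
  #...#|.  b17=0 t=4,i=3
  #....|#  b16=1 t=0,i=4
  .####|.  b15=0 t=1,i=3
  .###.|#  b14=1 t=3,i=1
  .##.#|#  b13=1 t=1,i=8
  .##..|.  b12=0 t=5,i=1
  .#.##|#  b11=1 t=1,i=1
  .#.#.|.  b10=0 t=0,i=1
  .#..#|#  b9=1 t=0,i=8
  .#...|#  b8=1 t=0,i=3
  ..###|#  b7=1 t=3,i=0
  ..##.|.  b6=0 t=2,i=7
  ..#.#|#  b5=1 t=0,i=0
  ..#..|#  b4=1 t=0,i=7
  ...##|#  b3=1 t=3,i=12
  ...#.|.  b2=0 t=0,i=6
  ....#|#  b1=1 t=0,i=5
  .....|.  b0=0 t=5,i=9
  bits 01010110011110010110101110111010 = 1450798010

1450798010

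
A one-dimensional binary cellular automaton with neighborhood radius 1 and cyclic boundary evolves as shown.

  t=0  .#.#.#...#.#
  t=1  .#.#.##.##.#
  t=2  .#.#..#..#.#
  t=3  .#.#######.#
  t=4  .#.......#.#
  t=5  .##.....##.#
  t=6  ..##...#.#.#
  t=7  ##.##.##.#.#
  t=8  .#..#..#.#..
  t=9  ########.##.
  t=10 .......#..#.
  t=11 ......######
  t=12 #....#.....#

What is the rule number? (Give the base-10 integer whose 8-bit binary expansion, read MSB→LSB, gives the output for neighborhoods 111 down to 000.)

86

  [7] ### => .  t=3,i=4
  [6] ##. => #  t=1,i=6
  [5] #.# => .  t=0,i=0
  [4] #.. => #  t=0,i=6
  [3] .## => .  t=1,i=5
  [2] .#. => #  t=0,i=1
  [1] ..# => #  t=0,i=8
  [0] ... => .  t=0,i=7
  bits 01010110 = 86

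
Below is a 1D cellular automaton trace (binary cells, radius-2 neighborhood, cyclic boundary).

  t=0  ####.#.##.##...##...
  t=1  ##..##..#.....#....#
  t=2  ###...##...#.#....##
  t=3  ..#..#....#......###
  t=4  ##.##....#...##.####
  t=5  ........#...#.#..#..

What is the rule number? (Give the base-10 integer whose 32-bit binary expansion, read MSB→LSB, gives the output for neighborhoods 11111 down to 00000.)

  #####|.  b31=0 t=2,i=0
  ####.|.  b30=0 t=0,i=2
  ###.#|.  b29=0 t=0,i=3
  ###..|#  b28=1 t=1,i=1
  ##.##|.  b27=0 t=0,i=9
  ##.#.|#  b26=1 t=0,i=4
  ##..#|#  b25=1 t=1,i=2
  ##...|.  b24=0 t=0,i=12
  #.###|.  b23=0 t=4,i=16
  #.##.|.  b22=0 t=0,i=7
  #.#.#|#  b21=1 t=0,i=5
  #.#..|.  b20=0 t=2,i=13
  #..##|.  b19=0 t=1,i=3
  #..#.|#  b18=1 t=1,i=7
  #...#|.  b17=0 t=0,i=13
  #....|.  b16=0 t=1,i=10
  .####|#  b15=1 t=0,i=1
  .###.|#  b14=1 t=1,i=0
  .##.#|#  b13=1 t=0,i=8
  .##..|.  b12=0 t=0,i=11
  .#.##|.  b11=0 t=0,i=6
  .#.#.|.  b10=0 t=2,i=12
  .#..#|#  b9=1 t=3,i=3
  .#...|.  b8=0 t=1,i=9
  ..###|#  b7=1 t=0,i=0
  ..##.|.  b6=0 t=0,i=15
  ..#.#|.  b5=0 t=2,i=11
  ..#..|.  b4=0 t=1,i=8
  ...##|#  b3=1 t=0,i=14
  ...#.|#  b2=1 t=1,i=13
  ....#|.  b1=0 t=1,i=12
  .....|#  b0=1 t=1,i=11
  bits 00010110001001001110001010001101 = 371516045

371516045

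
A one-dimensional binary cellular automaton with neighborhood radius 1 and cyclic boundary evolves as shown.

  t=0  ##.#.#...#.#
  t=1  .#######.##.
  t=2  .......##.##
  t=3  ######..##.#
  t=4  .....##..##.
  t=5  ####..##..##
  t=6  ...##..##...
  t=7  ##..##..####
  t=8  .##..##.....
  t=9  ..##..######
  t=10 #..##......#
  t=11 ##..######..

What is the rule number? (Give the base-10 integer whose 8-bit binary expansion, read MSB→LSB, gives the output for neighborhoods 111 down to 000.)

117

  nb ###: next=.  (t=0,i=0, bit7=0)
  nb ##.: next=#  (t=0,i=1, bit6=1)
  nb #.#: next=#  (t=0,i=2, bit5=1)
  nb #..: next=#  (t=0,i=6, bit4=1)
  nb .##: next=.  (t=0,i=11, bit3=0)
  nb .#.: next=#  (t=0,i=3, bit2=1)
  nb ..#: next=.  (t=0,i=8, bit1=0)
  nb ...: next=#  (t=0,i=7, bit0=1)
  bits 01110101 = 117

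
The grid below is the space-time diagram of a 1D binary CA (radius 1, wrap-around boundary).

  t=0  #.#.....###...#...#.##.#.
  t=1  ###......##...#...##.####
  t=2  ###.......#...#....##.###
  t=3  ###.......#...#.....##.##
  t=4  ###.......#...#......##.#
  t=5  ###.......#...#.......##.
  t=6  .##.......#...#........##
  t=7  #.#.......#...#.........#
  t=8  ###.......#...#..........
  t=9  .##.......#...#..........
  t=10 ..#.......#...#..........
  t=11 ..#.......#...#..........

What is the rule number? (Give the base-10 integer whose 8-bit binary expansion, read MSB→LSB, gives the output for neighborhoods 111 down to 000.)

  [7] ### => #  t=0,i=9
  [6] ##. => #  t=0,i=10
  [5] #.# => #  t=0,i=1
  [4] #.. => .  t=0,i=3
  [3] .## => .  t=0,i=8
  [2] .#. => #  t=0,i=0
  [1] ..# => .  t=0,i=7
  [0] ... => .  t=0,i=4
  bits 11100100 = 228

228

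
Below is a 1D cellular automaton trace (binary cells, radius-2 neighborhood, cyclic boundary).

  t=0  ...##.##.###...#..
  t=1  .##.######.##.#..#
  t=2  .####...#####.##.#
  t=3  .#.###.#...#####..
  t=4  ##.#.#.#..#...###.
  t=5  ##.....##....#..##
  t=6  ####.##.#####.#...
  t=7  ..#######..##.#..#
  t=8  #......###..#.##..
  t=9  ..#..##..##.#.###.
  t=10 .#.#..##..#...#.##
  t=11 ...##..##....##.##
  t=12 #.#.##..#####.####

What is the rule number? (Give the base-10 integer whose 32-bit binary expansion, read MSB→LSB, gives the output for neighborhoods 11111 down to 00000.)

2077307438

  ##### -> .   bit 31 = 0  t=1,i=6
  ####. -> #   bit 30 = 1  t=1,i=8
  ###.# -> #   bit 29 = 1  t=1,i=9
  ###.. -> #   bit 28 = 1  t=0,i=11
  ##.## -> #   bit 27 = 1  t=0,i=5
  ##.#. -> .   bit 26 = 0  t=1,i=13
  ##..# -> #   bit 25 = 1  t=7,i=9
  ##... -> #   bit 24 = 1  t=0,i=12
  #.### -> #   bit 23 = 1  t=0,i=9
  #.##. -> #   bit 22 = 1  t=0,i=6
  #.#.# -> .   bit 21 = 0  t=2,i=17
  #.#.. -> #   bit 20 = 1  t=1,i=14
  #..## -> .   bit 19 = 0  t=5,i=15
  #..#. -> .   bit 18 = 0  t=1,i=16
  #...# -> .   bit 17 = 0  t=0,i=13
  #.... -> #   bit 16 = 1  t=0,i=17
  .#### -> .   bit 15 = 0  t=1,i=5
  .###. -> .   bit 14 = 0  t=0,i=10
  .##.# -> #   bit 13 = 1  t=0,i=4
  .##.. -> #   bit 12 = 1  t=5,i=8
  .#.## -> .   bit 11 = 0  t=1,i=0
  .#.#. -> .   bit 10 = 0  t=4,i=4
  .#..# -> #   bit 9 = 1  t=1,i=15
  .#... -> .   bit 8 = 0  t=0,i=16
  ..### -> .   bit 7 = 0  t=2,i=8
  ..##. -> .   bit 6 = 0  t=0,i=3
  ..#.# -> #   bit 5 = 1  t=1,i=17
  ..#.. -> .   bit 4 = 0  t=0,i=15
  ...## -> #   bit 3 = 1  t=0,i=2
  ...#. -> #   bit 2 = 1  t=0,i=14
  ....# -> #   bit 1 = 1  t=0,i=1
  ..... -> .   bit 0 = 0  t=0,i=0
  bits 01111011110100010011001000101110 = 2077307438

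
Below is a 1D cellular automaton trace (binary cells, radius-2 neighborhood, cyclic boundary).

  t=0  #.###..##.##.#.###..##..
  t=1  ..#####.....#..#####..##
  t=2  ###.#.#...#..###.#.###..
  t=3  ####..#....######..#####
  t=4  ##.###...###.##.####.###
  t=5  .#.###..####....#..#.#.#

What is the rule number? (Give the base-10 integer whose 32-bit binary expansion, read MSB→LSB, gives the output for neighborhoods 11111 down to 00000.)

3063693962

  [31] ##### => #  t=1,i=4
  [30] ####. => .  t=1,i=5
  [29] ###.# => #  t=2,i=2
  [28] ###.. => #  t=0,i=4
  [27] ##.## => .  t=0,i=9
  [26] ##.#. => #  t=0,i=12
  [25] ##..# => #  t=0,i=5
  [24] ##... => .  t=1,i=7
  [23] #.### => #  t=0,i=2
  [22] #.##. => .  t=0,i=10
  [21] #.#.# => .  t=0,i=13
  [20] #.#.. => #  t=2,i=6
  [19] #..## => #  t=0,i=6
  [18] #..#. => #  t=0,i=23
  [17] #...# => .  t=2,i=8
  [16] #.... => .  t=1,i=8
  [15] .#### => .  t=1,i=3
  [14] .###. => #  t=0,i=3
  [13] .##.# => .  t=0,i=8
  [12] .##.. => .  t=0,i=21
  [11] .#.## => .  t=0,i=1
  [10] .#.#. => .  t=2,i=5
  [9] .#..# => #  t=1,i=13
  [8] .#... => .  t=2,i=7
  [7] ..### => #  t=1,i=2
  [6] ..##. => .  t=0,i=7
  [5] ..#.# => .  t=0,i=0
  [4] ..#.. => .  t=1,i=12
  [3] ...## => #  t=3,i=10
  [2] ...#. => .  t=1,i=11
  [1] ....# => #  t=1,i=10
  [0] ..... => .  t=1,i=9
  bits 10110110100111000100001010001010 = 3063693962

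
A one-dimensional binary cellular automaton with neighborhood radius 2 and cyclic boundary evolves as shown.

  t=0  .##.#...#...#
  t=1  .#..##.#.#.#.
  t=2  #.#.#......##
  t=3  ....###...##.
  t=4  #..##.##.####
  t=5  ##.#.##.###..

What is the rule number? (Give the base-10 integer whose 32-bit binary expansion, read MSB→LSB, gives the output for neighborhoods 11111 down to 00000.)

466981836

  ##### -> .   bit 31 = 0  t=4,i=11
  ####. -> .   bit 30 = 0  t=4,i=12
  ###.# -> .   bit 29 = 0  t=2,i=0
  ###.. -> #   bit 28 = 1  t=3,i=6
  ##.## -> #   bit 27 = 1  t=4,i=5
  ##.#. -> .   bit 26 = 0  t=0,i=3
  ##..# -> #   bit 25 = 1  t=4,i=1
  ##... -> #   bit 24 = 1  t=3,i=7
  #.### -> #   bit 23 = 1  t=4,i=9
  #.##. -> #   bit 22 = 1  t=0,i=1
  #.#.# -> .   bit 21 = 0  t=1,i=7
  #.#.. -> #   bit 20 = 1  t=0,i=4
  #..## -> .   bit 19 = 0  t=1,i=3
  #..#. -> #   bit 18 = 1  t=1,i=0
  #...# -> .   bit 17 = 0  t=0,i=6
  #.... -> #   bit 16 = 1  t=2,i=6
  .#### -> #   bit 15 = 1  t=4,i=10
  .###. -> .   bit 14 = 0  t=2,i=12
  .##.# -> .   bit 13 = 0  t=0,i=2
  .##.. -> #   bit 12 = 1  t=3,i=11
  .#.## -> .   bit 11 = 0  t=0,i=0
  .#.#. -> .   bit 10 = 0  t=1,i=8
  .#..# -> #   bit 9 = 1  t=1,i=2
  .#... -> #   bit 8 = 1  t=0,i=5
  ..### -> #   bit 7 = 1  t=2,i=11
  ..##. -> #   bit 6 = 1  t=1,i=4
  ..#.# -> .   bit 5 = 0  t=0,i=12
  ..#.. -> .   bit 4 = 0  t=0,i=8
  ...## -> #   bit 3 = 1  t=2,i=10
  ...#. -> #   bit 2 = 1  t=0,i=7
  ....# -> .   bit 1 = 0  t=2,i=9
  ..... -> .   bit 0 = 0  t=2,i=7
  bits 00011011110101011001001111001100 = 466981836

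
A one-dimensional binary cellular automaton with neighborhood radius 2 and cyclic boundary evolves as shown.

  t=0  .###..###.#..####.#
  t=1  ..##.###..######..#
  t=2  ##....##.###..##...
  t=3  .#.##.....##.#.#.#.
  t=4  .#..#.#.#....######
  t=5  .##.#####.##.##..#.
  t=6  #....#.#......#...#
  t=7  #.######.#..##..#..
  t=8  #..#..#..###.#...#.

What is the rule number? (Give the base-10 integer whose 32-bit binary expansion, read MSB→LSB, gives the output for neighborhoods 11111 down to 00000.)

  #####|.  b31=0 t=1,i=12
  ####.|#  b30=1 t=0,i=15
  ###.#|.  b29=0 t=0,i=8
  ###..|#  b28=1 t=0,i=3
  ##.##|.  b27=0 t=1,i=4
  ##.#.|.  b26=0 t=0,i=9
  ##..#|.  b25=0 t=0,i=4
  ##...|.  b24=0 t=2,i=2
  #.###|.  b23=0 t=0,i=1
  #.##.|.  b22=0 t=3,i=3
  #.#.#|#  b21=1 t=0,i=18
  #.#..|#  b20=1 t=0,i=10
  #..##|#  b19=1 t=0,i=5
  #..#.|.  b18=0 t=1,i=17
  #...#|#  b17=1 t=2,i=17
  #....|#  b16=1 t=2,i=3
  .####|#  b15=1 t=0,i=14
  .###.|#  b14=1 t=0,i=2
  .##.#|.  b13=0 t=1,i=3
  .##..|#  b12=1 t=2,i=1
  .#.##|.  b11=0 t=0,i=0
  .#.#.|#  b10=1 t=3,i=14
  .#..#|#  b9=1 t=0,i=11
  .#...|.  b8=0 t=4,i=9
  ..###|#  b7=1 t=0,i=6
  ..##.|.  b6=0 t=1,i=2
  ..#.#|#  b5=1 t=3,i=1
  ..#..|.  b4=0 t=1,i=18
  ...##|.  b3=0 t=2,i=5
  ...#.|#  b2=1 t=6,i=4
  ....#|#  b1=1 t=2,i=4
  .....|.  b0=0 t=3,i=7
  bits 01010000001110111101011010100110 = 1346098854

1346098854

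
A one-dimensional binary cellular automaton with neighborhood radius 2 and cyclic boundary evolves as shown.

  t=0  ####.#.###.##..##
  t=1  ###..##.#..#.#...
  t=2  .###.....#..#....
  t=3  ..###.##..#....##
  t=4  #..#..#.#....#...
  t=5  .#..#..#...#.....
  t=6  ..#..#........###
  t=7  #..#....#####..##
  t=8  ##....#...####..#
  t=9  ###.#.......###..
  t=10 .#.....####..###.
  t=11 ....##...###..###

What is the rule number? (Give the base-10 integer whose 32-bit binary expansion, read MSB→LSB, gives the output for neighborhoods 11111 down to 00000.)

3546304003

  [31] ##### => #  t=0,i=0
  [30] ####. => #  t=0,i=2
  [29] ###.# => .  t=0,i=3
  [28] ###.. => #  t=1,i=2
  [27] ##.## => .  t=0,i=10
  [26] ##.#. => .  t=0,i=4
  [25] ##..# => #  t=0,i=13
  [24] ##... => #  t=2,i=4
  [23] #.### => .  t=0,i=7
  [22] #.##. => #  t=0,i=11
  [21] #.#.# => #  t=0,i=5
  [20] #.#.. => .  t=1,i=8
  [19] #..## => .  t=0,i=14
  [18] #..#. => .  t=1,i=10
  [17] #...# => .  t=1,i=15
  [16] #.... => .  t=2,i=5
  [15] .#### => .  t=0,i=16
  [14] .###. => #  t=0,i=8
  [13] .##.# => .  t=1,i=6
  [12] .##.. => .  t=0,i=12
  [11] .#.## => #  t=0,i=6
  [10] .#.#. => #  t=1,i=12
  [9] .#..# => #  t=1,i=9
  [8] .#... => .  t=1,i=14
  [7] ..### => .  t=0,i=15
  [6] ..##. => .  t=1,i=5
  [5] ..#.# => .  t=1,i=11
  [4] ..#.. => .  t=2,i=9
  [3] ...## => .  t=1,i=16
  [2] ...#. => .  t=2,i=8
  [1] ....# => #  t=2,i=7
  [0] ..... => #  t=2,i=6
  bits 11010011011000000100111000000011 = 3546304003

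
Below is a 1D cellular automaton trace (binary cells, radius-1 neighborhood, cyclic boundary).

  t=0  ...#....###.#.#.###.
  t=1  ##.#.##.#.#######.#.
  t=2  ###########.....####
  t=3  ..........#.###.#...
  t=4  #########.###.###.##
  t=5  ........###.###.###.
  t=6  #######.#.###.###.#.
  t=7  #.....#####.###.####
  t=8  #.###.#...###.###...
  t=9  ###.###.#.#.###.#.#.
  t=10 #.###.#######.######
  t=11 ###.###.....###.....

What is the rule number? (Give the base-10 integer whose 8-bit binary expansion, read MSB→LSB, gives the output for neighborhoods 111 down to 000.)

109

  nb ###: next=.  (t=0,i=9, bit7=0)
  nb ##.: next=#  (t=0,i=10, bit6=1)
  nb #.#: next=#  (t=0,i=11, bit5=1)
  nb #..: next=.  (t=0,i=4, bit4=0)
  nb .##: next=#  (t=0,i=8, bit3=1)
  nb .#.: next=#  (t=0,i=3, bit2=1)
  nb ..#: next=.  (t=0,i=2, bit1=0)
  nb ...: next=#  (t=0,i=0, bit0=1)
  bits 01101101 = 109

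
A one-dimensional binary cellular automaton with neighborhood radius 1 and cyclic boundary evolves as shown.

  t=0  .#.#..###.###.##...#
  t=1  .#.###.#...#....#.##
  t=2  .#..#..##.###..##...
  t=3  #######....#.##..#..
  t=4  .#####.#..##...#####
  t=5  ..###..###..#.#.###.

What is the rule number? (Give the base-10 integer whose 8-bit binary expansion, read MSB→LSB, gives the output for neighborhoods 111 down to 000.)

150

  ###|#  b7=1 t=0,i=7
  ##.|.  b6=0 t=0,i=8
  #.#|.  b5=0 t=0,i=0
  #..|#  b4=1 t=0,i=4
  .##|.  b3=0 t=0,i=6
  .#.|#  b2=1 t=0,i=1
  ..#|#  b1=1 t=0,i=5
  ...|.  b0=0 t=0,i=17
  bits 10010110 = 150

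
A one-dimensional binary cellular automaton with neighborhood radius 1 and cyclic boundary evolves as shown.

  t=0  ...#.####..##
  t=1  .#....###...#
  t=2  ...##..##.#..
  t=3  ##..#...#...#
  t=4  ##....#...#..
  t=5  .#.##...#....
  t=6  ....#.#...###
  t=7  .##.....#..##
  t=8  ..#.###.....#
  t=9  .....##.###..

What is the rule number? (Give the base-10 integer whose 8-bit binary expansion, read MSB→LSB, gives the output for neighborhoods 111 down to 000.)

  ###|#  b7=1 t=0,i=6
  ##.|#  b6=1 t=0,i=8
  #.#|.  b5=0 t=0,i=4
  #..|.  b4=0 t=0,i=0
  .##|.  b3=0 t=0,i=5
  .#.|.  b2=0 t=0,i=3
  ..#|.  b1=0 t=0,i=2
  ...|#  b0=1 t=0,i=1
  bits 11000001 = 193

193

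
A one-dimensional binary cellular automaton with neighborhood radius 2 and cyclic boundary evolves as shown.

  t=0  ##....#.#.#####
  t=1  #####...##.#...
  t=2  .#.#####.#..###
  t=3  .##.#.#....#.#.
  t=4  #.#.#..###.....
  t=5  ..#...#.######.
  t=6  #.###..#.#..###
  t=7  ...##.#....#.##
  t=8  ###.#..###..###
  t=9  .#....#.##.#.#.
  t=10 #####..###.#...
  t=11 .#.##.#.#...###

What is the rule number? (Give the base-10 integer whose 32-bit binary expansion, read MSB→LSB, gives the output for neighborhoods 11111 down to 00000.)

  nb #####: next=.  (t=0,i=12, bit31=0)
  nb ####.: next=#  (t=0,i=0, bit30=1)
  nb ###.#: next=.  (t=2,i=7, bit29=0)
  nb ###..: next=#  (t=0,i=1, bit28=1)
  nb ##.##: next=.  (t=6,i=1, bit27=0)
  nb ##.#.: next=.  (t=1,i=10, bit26=0)
  nb ##..#: next=.  (t=6,i=5, bit25=0)
  nb ##...: next=#  (t=0,i=2, bit24=1)
  nb #.###: next=.  (t=0,i=10, bit23=0)
  nb #.##.: next=#  (t=7,i=13, bit22=1)
  nb #.#.#: next=#  (t=0,i=8, bit21=1)
  nb #.#..: next=.  (t=1,i=11, bit20=0)
  nb #..##: next=#  (t=2,i=11, bit19=1)
  nb #..#.: next=#  (t=6,i=6, bit18=1)
  nb #...#: next=#  (t=1,i=6, bit17=1)
  nb #....: next=#  (t=0,i=3, bit16=1)
  nb .####: next=#  (t=0,i=11, bit15=1)
  nb .###.: next=#  (t=2,i=13, bit14=1)
  nb .##.#: next=#  (t=1,i=9, bit13=1)
  nb .##..: next=#  (t=7,i=14, bit12=1)
  nb .#.##: next=#  (t=0,i=9, bit11=1)
  nb .#.#.: next=.  (t=0,i=7, bit10=0)
  nb .#..#: next=.  (t=2,i=10, bit9=0)
  nb .#...: next=#  (t=1,i=12, bit8=1)
  nb ..###: next=.  (t=1,i=0, bit7=0)
  nb ..##.: next=.  (t=1,i=8, bit6=0)
  nb ..#.#: next=.  (t=0,i=6, bit5=0)
  nb ..#..: next=#  (t=5,i=2, bit4=1)
  nb ...##: next=#  (t=1,i=7, bit3=1)
  nb ...#.: next=.  (t=0,i=5, bit2=0)
  nb ....#: next=#  (t=0,i=4, bit1=1)
  nb .....: next=#  (t=4,i=12, bit0=1)
  bits 01010001011011111111100100011011 = 1366292763

1366292763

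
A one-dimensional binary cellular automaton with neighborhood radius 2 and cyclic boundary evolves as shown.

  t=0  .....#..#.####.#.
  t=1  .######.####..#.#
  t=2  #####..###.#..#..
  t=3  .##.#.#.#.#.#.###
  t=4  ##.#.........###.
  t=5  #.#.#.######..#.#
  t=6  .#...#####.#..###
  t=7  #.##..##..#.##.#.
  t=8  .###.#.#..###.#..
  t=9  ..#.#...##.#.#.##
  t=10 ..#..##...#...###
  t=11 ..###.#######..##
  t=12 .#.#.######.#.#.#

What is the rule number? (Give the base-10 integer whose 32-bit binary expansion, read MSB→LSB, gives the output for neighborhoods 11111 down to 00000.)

2647317303

  [31] ##### => #  t=1,i=3
  [30] ####. => .  t=0,i=12
  [29] ###.# => .  t=0,i=13
  [28] ###.. => #  t=1,i=11
  [27] ##.## => #  t=1,i=7
  [26] ##.#. => #  t=0,i=14
  [25] ##..# => .  t=1,i=12
  [24] ##... => #  t=10,i=7
  [23] #.### => #  t=0,i=10
  [22] #.##. => #  t=3,i=1
  [21] #.#.# => .  t=1,i=16
  [20] #.#.. => .  t=0,i=15
  [19] #..## => #  t=2,i=6
  [18] #..#. => .  t=0,i=7
  [17] #...# => #  t=6,i=3
  [16] #.... => .  t=0,i=0
  [15] .#### => #  t=0,i=11
  [14] .###. => #  t=2,i=8
  [13] .##.# => .  t=3,i=2
  [12] .##.. => #  t=7,i=3
  [11] .#.## => #  t=0,i=9
  [10] .#.#. => .  t=1,i=15
  [9] .#..# => #  t=0,i=6
  [8] .#... => #  t=0,i=16
  [7] ..### => .  t=2,i=0
  [6] ..##. => .  t=7,i=6
  [5] ..#.# => #  t=0,i=8
  [4] ..#.. => #  t=0,i=5
  [3] ...## => .  t=4,i=12
  [2] ...#. => #  t=0,i=4
  [1] ....# => #  t=0,i=3
  [0] ..... => #  t=0,i=1
  bits 10011101110010101101101100110111 = 2647317303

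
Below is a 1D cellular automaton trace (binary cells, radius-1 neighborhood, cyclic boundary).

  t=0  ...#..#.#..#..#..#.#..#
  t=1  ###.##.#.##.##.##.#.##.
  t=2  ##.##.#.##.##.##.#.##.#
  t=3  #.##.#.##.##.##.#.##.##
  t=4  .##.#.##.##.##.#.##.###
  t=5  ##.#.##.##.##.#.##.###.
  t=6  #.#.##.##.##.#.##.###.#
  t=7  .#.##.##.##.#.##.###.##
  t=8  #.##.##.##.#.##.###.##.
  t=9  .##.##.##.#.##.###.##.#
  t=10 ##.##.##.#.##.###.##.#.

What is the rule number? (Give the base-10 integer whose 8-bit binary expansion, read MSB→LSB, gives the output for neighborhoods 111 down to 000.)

187

  [7] ### => #  t=1,i=1
  [6] ##. => .  t=1,i=2
  [5] #.# => #  t=0,i=7
  [4] #.. => #  t=0,i=0
  [3] .## => #  t=1,i=0
  [2] .#. => .  t=0,i=3
  [1] ..# => #  t=0,i=2
  [0] ... => #  t=0,i=1
  bits 10111011 = 187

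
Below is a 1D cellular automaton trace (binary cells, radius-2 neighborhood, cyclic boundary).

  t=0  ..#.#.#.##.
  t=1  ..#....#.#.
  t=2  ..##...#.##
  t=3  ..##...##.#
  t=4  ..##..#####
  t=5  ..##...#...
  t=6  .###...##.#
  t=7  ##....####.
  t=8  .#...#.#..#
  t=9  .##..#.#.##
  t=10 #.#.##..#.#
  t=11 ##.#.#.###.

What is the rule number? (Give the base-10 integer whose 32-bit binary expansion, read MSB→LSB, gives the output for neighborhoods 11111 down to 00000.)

211073401

  nb #####: next=.  (t=4,i=8, bit31=0)
  nb ####.: next=.  (t=4,i=9, bit30=0)
  nb ###.#: next=.  (t=7,i=9, bit29=0)
  nb ###..: next=.  (t=4,i=10, bit28=0)
  nb ##.##: next=#  (t=7,i=10, bit27=1)
  nb ##.#.: next=#  (t=3,i=9, bit26=1)
  nb ##..#: next=.  (t=2,i=0, bit25=0)
  nb ##...: next=.  (t=0,i=10, bit24=0)
  nb #.###: next=#  (t=6,i=1, bit23=1)
  nb #.##.: next=.  (t=0,i=8, bit22=0)
  nb #.#.#: next=.  (t=0,i=4, bit21=0)
  nb #.#..: next=#  (t=1,i=9, bit20=1)
  nb #..##: next=.  (t=2,i=1, bit19=0)
  nb #..#.: next=#  (t=8,i=9, bit18=1)
  nb #...#: next=.  (t=0,i=0, bit17=0)
  nb #....: next=.  (t=1,i=4, bit16=0)
  nb .####: next=#  (t=4,i=7, bit15=1)
  nb .###.: next=.  (t=6,i=2, bit14=0)
  nb .##.#: next=#  (t=3,i=8, bit13=1)
  nb .##..: next=#  (t=0,i=9, bit12=1)
  nb .#.##: next=#  (t=0,i=7, bit11=1)
  nb .#.#.: next=.  (t=0,i=3, bit10=0)
  nb .#..#: next=.  (t=3,i=0, bit9=0)
  nb .#...: next=#  (t=1,i=3, bit8=1)
  nb ..###: next=.  (t=4,i=6, bit7=0)
  nb ..##.: next=#  (t=2,i=2, bit6=1)
  nb ..#.#: next=#  (t=0,i=2, bit5=1)
  nb ..#..: next=#  (t=1,i=2, bit4=1)
  nb ...##: next=#  (t=3,i=6, bit3=1)
  nb ...#.: next=.  (t=0,i=1, bit2=0)
  nb ....#: next=.  (t=1,i=5, bit1=0)
  nb .....: next=#  (t=5,i=10, bit0=1)
  bits 00001100100101001011100101111001 = 211073401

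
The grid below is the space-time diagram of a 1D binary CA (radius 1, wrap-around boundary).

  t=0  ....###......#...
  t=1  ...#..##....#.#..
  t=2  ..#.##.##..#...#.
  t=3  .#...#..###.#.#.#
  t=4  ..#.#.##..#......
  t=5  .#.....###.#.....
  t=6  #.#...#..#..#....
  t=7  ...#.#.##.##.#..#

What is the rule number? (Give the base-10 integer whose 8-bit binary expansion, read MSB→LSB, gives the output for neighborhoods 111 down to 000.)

  ### -> .   bit 7 = 0  t=0,i=5
  ##. -> #   bit 6 = 1  t=0,i=6
  #.# -> .   bit 5 = 0  t=1,i=13
  #.. -> #   bit 4 = 1  t=0,i=7
  .## -> .   bit 3 = 0  t=0,i=4
  .#. -> .   bit 2 = 0  t=0,i=13
  ..# -> #   bit 1 = 1  t=0,i=3
  ... -> .   bit 0 = 0  t=0,i=0
  bits 01010010 = 82

82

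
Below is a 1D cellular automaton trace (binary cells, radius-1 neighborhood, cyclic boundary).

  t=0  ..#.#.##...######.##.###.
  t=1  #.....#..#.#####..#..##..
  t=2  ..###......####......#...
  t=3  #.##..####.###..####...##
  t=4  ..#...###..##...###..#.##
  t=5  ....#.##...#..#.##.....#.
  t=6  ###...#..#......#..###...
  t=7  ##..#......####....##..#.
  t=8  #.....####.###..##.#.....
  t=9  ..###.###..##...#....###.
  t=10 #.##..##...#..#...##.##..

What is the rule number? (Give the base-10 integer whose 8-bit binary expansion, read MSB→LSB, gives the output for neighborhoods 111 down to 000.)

137

  [7] ### => #  t=0,i=12
  [6] ##. => .  t=0,i=7
  [5] #.# => .  t=0,i=3
  [4] #.. => .  t=0,i=8
  [3] .## => #  t=0,i=6
  [2] .#. => .  t=0,i=2
  [1] ..# => .  t=0,i=1
  [0] ... => #  t=0,i=0
  bits 10001001 = 137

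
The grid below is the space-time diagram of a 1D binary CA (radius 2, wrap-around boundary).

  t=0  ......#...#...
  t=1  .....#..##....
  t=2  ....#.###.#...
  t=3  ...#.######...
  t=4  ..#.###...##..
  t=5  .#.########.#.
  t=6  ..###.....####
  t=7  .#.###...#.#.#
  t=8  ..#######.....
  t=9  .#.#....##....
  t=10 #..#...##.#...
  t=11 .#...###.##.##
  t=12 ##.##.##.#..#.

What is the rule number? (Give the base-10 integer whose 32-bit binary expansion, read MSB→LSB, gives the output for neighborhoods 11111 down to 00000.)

903531084

  #####|.  b31=0 t=3,i=7
  ####.|.  b30=0 t=3,i=9
  ###.#|#  b29=1 t=2,i=8
  ###..|#  b28=1 t=3,i=10
  ##.##|.  b27=0 t=11,i=8
  ##.#.|#  b26=1 t=2,i=9
  ##..#|.  b25=0 t=6,i=0
  ##...|#  b24=1 t=1,i=10
  #.###|#  b23=1 t=2,i=6
  #.##.|#  b22=1 t=11,i=9
  #.#.#|.  b21=0 t=7,i=1
  #.#..|#  b20=1 t=2,i=10
  #..##|#  b19=1 t=1,i=7
  #..#.|.  b18=0 t=5,i=0
  #...#|#  b17=1 t=0,i=8
  #....|.  b16=0 t=0,i=12
  .####|#  b15=1 t=3,i=6
  .###.|#  b14=1 t=2,i=7
  .##.#|.  b13=0 t=10,i=8
  .##..|.  b12=0 t=1,i=9
  .#.##|#  b11=1 t=2,i=5
  .#.#.|.  b10=0 t=7,i=0
  .#..#|#  b9=1 t=1,i=6
  .#...|.  b8=0 t=0,i=7
  ..###|.  b7=0 t=6,i=2
  ..##.|#  b6=1 t=1,i=8
  ..#.#|.  b5=0 t=2,i=4
  ..#..|.  b4=0 t=0,i=6
  ...##|#  b3=1 t=4,i=9
  ...#.|#  b2=1 t=0,i=5
  ....#|.  b1=0 t=0,i=4
  .....|.  b0=0 t=0,i=0
  bits 00110101110110101100101001001100 = 903531084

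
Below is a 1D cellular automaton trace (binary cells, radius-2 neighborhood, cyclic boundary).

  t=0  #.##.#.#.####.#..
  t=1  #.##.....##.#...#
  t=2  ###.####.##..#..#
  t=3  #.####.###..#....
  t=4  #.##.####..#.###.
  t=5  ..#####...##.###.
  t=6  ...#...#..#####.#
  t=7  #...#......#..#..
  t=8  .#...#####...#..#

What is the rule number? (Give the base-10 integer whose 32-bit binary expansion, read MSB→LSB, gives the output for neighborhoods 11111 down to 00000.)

700834147

  ##### -> .   bit 31 = 0  t=5,i=4
  ####. -> .   bit 30 = 0  t=0,i=11
  ###.# -> #   bit 29 = 1  t=0,i=12
  ###.. -> .   bit 28 = 0  t=3,i=9
  ##.## -> #   bit 27 = 1  t=1,i=1
  ##.#. -> .   bit 26 = 0  t=0,i=4
  ##..# -> .   bit 25 = 0  t=2,i=11
  ##... -> #   bit 24 = 1  t=1,i=4
  #.### -> #   bit 23 = 1  t=0,i=9
  #.##. -> #   bit 22 = 1  t=0,i=2
  #.#.# -> .   bit 21 = 0  t=0,i=5
  #.#.. -> .   bit 20 = 0  t=0,i=14
  #..## -> .   bit 19 = 0  t=2,i=15
  #..#. -> #   bit 18 = 1  t=0,i=16
  #...# -> .   bit 17 = 0  t=1,i=14
  #.... -> #   bit 16 = 1  t=1,i=5
  .#### -> #   bit 15 = 1  t=0,i=10
  .###. -> #   bit 14 = 1  t=3,i=8
  .##.# -> #   bit 13 = 1  t=0,i=3
  .##.. -> .   bit 12 = 0  t=1,i=3
  .#.## -> .   bit 11 = 0  t=0,i=1
  .#.#. -> .   bit 10 = 0  t=0,i=6
  .#..# -> .   bit 9 = 0  t=0,i=15
  .#... -> #   bit 8 = 1  t=1,i=13
  ..### -> .   bit 7 = 0  t=2,i=16
  ..##. -> #   bit 6 = 1  t=1,i=9
  ..#.# -> #   bit 5 = 1  t=0,i=0
  ..#.. -> .   bit 4 = 0  t=2,i=13
  ...## -> .   bit 3 = 0  t=1,i=8
  ...#. -> .   bit 2 = 0  t=3,i=16
  ....# -> #   bit 1 = 1  t=1,i=7
  ..... -> #   bit 0 = 1  t=1,i=6
  bits 00101001110001011110000101100011 = 700834147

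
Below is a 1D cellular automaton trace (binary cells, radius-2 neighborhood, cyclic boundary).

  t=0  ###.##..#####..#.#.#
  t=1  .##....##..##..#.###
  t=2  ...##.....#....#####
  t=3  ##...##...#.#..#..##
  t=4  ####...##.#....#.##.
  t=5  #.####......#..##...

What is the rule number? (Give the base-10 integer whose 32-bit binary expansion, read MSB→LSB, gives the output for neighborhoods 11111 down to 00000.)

1907050672

  ##### -> .   bit 31 = 0  t=0,i=10
  ####. -> #   bit 30 = 1  t=0,i=1
  ###.# -> #   bit 29 = 1  t=0,i=2
  ###.. -> #   bit 28 = 1  t=0,i=12
  ##.## -> .   bit 27 = 0  t=0,i=3
  ##.#. -> .   bit 26 = 0  t=4,i=9
  ##..# -> .   bit 25 = 0  t=0,i=6
  ##... -> #   bit 24 = 1  t=1,i=3
  #.### -> #   bit 23 = 1  t=0,i=19
  #.##. -> .   bit 22 = 0  t=0,i=4
  #.#.# -> #   bit 21 = 1  t=0,i=17
  #.#.. -> .   bit 20 = 0  t=3,i=12
  #..## -> #   bit 19 = 1  t=0,i=7
  #..#. -> .   bit 18 = 0  t=0,i=14
  #...# -> #   bit 17 = 1  t=2,i=1
  #.... -> #   bit 16 = 1  t=1,i=4
  .#### -> .   bit 15 = 0  t=0,i=0
  .###. -> #   bit 14 = 1  t=1,i=18
  .##.# -> .   bit 13 = 0  t=4,i=8
  .##.. -> .   bit 12 = 0  t=0,i=5
  .#.## -> #   bit 11 = 1  t=0,i=18
  .#.#. -> .   bit 10 = 0  t=0,i=16
  .#..# -> .   bit 9 = 0  t=3,i=13
  .#... -> .   bit 8 = 0  t=2,i=11
  ..### -> #   bit 7 = 1  t=0,i=8
  ..##. -> .   bit 6 = 0  t=1,i=7
  ..#.# -> #   bit 5 = 1  t=0,i=15
  ..#.. -> #   bit 4 = 1  t=2,i=10
  ...## -> .   bit 3 = 0  t=1,i=6
  ...#. -> .   bit 2 = 0  t=2,i=9
  ....# -> .   bit 1 = 0  t=1,i=5
  ..... -> .   bit 0 = 0  t=2,i=7
  bits 01110001101010110100100010110000 = 1907050672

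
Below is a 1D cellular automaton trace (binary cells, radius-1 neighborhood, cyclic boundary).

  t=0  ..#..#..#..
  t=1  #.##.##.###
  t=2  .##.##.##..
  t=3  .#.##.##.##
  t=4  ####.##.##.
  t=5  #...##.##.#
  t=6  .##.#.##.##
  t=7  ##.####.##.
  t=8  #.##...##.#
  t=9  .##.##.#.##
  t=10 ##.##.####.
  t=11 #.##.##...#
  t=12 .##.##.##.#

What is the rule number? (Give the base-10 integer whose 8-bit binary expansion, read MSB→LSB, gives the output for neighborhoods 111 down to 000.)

61

  ### -> .   bit 7 = 0  t=1,i=9
  ##. -> .   bit 6 = 0  t=1,i=0
  #.# -> #   bit 5 = 1  t=1,i=1
  #.. -> #   bit 4 = 1  t=0,i=3
  .## -> #   bit 3 = 1  t=1,i=2
  .#. -> #   bit 2 = 1  t=0,i=2
  ..# -> .   bit 1 = 0  t=0,i=1
  ... -> #   bit 0 = 1  t=0,i=0
  bits 00111101 = 61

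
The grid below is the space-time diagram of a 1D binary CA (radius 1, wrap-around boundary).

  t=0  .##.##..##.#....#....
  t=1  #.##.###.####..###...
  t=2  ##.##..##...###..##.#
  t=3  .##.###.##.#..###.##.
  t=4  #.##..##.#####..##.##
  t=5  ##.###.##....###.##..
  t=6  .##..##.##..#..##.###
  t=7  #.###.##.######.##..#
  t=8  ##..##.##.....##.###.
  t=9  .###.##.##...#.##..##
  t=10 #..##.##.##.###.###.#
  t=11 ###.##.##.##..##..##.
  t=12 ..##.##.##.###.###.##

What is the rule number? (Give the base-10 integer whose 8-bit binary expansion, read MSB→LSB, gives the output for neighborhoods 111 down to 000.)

  nb ###: next=.  (t=1,i=6, bit7=0)
  nb ##.: next=#  (t=0,i=2, bit6=1)
  nb #.#: next=#  (t=0,i=3, bit5=1)
  nb #..: next=#  (t=0,i=6, bit4=1)
  nb .##: next=.  (t=0,i=1, bit3=0)
  nb .#.: next=#  (t=0,i=11, bit2=1)
  nb ..#: next=#  (t=0,i=0, bit1=1)
  nb ...: next=.  (t=0,i=13, bit0=0)
  bits 01110110 = 118

118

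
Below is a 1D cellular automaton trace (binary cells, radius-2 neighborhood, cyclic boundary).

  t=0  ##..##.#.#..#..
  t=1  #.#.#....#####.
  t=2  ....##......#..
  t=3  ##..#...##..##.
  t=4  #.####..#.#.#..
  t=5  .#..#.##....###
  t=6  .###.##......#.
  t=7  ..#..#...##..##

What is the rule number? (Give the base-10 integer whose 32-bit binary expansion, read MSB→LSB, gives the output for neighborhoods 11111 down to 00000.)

1112820561

  #####|.  b31=0 t=1,i=11
  ####.|#  b30=1 t=1,i=12
  ###.#|.  b29=0 t=1,i=13
  ###..|.  b28=0 t=4,i=5
  ##.##|.  b27=0 t=3,i=14
  ##.#.|.  b26=0 t=0,i=6
  ##..#|#  b25=1 t=0,i=2
  ##...|.  b24=0 t=2,i=6
  #.###|.  b23=0 t=4,i=2
  #.##.|#  b22=1 t=3,i=0
  #.#.#|.  b21=0 t=0,i=7
  #.#..|#  b20=1 t=0,i=9
  #..##|.  b19=0 t=0,i=3
  #..#.|#  b18=1 t=0,i=11
  #...#|.  b17=0 t=3,i=6
  #....|.  b16=0 t=1,i=6
  .####|.  b15=0 t=1,i=10
  .###.|#  b14=1 t=5,i=13
  .##.#|.  b13=0 t=0,i=5
  .##..|.  b12=0 t=0,i=1
  .#.##|#  b11=1 t=4,i=1
  .#.#.|.  b10=0 t=0,i=8
  .#..#|#  b9=1 t=0,i=10
  .#...|#  b8=1 t=1,i=5
  ..###|.  b7=0 t=1,i=9
  ..##.|#  b6=1 t=0,i=0
  ..#.#|.  b5=0 t=4,i=0
  ..#..|#  b4=1 t=0,i=12
  ...##|.  b3=0 t=1,i=8
  ...#.|.  b2=0 t=2,i=11
  ....#|.  b1=0 t=1,i=7
  .....|#  b0=1 t=2,i=0
  bits 01000010010101000100101101010001 = 1112820561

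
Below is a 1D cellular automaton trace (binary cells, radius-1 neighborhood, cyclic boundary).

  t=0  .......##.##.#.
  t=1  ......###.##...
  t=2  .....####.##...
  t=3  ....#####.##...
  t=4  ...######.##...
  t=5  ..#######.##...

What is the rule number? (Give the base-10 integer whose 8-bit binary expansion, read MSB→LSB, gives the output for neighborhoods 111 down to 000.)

202

  ### -> #   bit 7 = 1  t=1,i=7
  ##. -> #   bit 6 = 1  t=0,i=8
  #.# -> .   bit 5 = 0  t=0,i=9
  #.. -> .   bit 4 = 0  t=0,i=14
  .## -> #   bit 3 = 1  t=0,i=7
  .#. -> .   bit 2 = 0  t=0,i=13
  ..# -> #   bit 1 = 1  t=0,i=6
  ... -> .   bit 0 = 0  t=0,i=0
  bits 11001010 = 202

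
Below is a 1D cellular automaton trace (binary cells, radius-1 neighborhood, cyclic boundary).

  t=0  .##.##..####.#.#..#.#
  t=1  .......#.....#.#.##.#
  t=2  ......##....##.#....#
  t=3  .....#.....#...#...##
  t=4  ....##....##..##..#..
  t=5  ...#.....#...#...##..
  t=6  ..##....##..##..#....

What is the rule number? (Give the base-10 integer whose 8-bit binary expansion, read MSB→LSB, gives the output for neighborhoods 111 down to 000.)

  ###|.  b7=0 t=0,i=9
  ##.|.  b6=0 t=0,i=2
  #.#|.  b5=0 t=0,i=0
  #..|.  b4=0 t=0,i=6
  .##|.  b3=0 t=0,i=1
  .#.|#  b2=1 t=0,i=13
  ..#|#  b1=1 t=0,i=7
  ...|.  b0=0 t=1,i=1
  bits 00000110 = 6

6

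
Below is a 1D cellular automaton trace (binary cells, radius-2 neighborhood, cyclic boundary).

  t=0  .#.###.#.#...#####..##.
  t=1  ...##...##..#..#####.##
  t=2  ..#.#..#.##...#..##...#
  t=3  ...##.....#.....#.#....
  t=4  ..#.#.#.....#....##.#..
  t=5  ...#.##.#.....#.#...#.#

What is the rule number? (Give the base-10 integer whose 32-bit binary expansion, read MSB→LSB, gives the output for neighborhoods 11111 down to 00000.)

  [31] ##### => #  t=0,i=15
  [30] ####. => #  t=0,i=16
  [29] ###.# => .  t=0,i=5
  [28] ###.. => #  t=0,i=17
  [27] ##.## => .  t=1,i=20
  [26] ##.#. => .  t=0,i=6
  [25] ##..# => #  t=0,i=18
  [24] ##... => .  t=1,i=0
  [23] #.### => #  t=0,i=3
  [22] #.##. => .  t=1,i=21
  [21] #.#.# => .  t=0,i=7
  [20] #.#.. => #  t=0,i=9
  [19] #..## => #  t=0,i=19
  [18] #..#. => .  t=0,i=0
  [17] #...# => .  t=0,i=11
  [16] #.... => #  t=3,i=6
  [15] .#### => .  t=0,i=14
  [14] .###. => #  t=0,i=4
  [13] .##.# => .  t=4,i=18
  [12] .##.. => #  t=0,i=21
  [11] .#.## => .  t=0,i=2
  [10] .#.#. => #  t=0,i=8
  [9] .#..# => .  t=1,i=13
  [8] .#... => .  t=0,i=10
  [7] ..### => .  t=0,i=13
  [6] ..##. => .  t=0,i=20
  [5] ..#.# => .  t=0,i=1
  [4] ..#.. => .  t=1,i=12
  [3] ...## => #  t=0,i=12
  [2] ...#. => .  t=2,i=13
  [1] ....# => .  t=3,i=1
  [0] ..... => .  t=3,i=0
  bits 11010010100110010101010000001000 = 3533263880

3533263880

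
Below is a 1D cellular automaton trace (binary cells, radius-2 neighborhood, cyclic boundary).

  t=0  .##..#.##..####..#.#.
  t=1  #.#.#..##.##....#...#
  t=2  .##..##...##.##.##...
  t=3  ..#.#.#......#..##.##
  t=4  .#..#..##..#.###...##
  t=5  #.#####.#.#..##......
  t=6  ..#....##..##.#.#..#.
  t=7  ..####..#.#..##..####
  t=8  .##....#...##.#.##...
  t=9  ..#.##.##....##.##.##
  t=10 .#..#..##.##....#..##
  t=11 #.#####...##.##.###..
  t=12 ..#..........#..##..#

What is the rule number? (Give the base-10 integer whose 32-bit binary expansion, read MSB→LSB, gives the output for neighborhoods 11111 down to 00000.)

  nb #####: next=.  (t=5,i=4, bit31=0)
  nb ####.: next=.  (t=0,i=13, bit30=0)
  nb ###.#: next=.  (t=5,i=6, bit29=0)
  nb ###..: next=.  (t=0,i=14, bit28=0)
  nb ##.##: next=.  (t=1,i=9, bit27=0)
  nb ##.#.: next=#  (t=1,i=1, bit26=1)
  nb ##..#: next=.  (t=0,i=3, bit25=0)
  nb ##...: next=.  (t=1,i=12, bit24=0)
  nb #.###: next=#  (t=4,i=13, bit23=1)
  nb #.##.: next=#  (t=0,i=7, bit22=1)
  nb #.#.#: next=#  (t=1,i=2, bit21=1)
  nb #.#..: next=.  (t=0,i=19, bit20=0)
  nb #..##: next=#  (t=0,i=0, bit19=1)
  nb #..#.: next=#  (t=0,i=4, bit18=1)
  nb #...#: next=.  (t=1,i=18, bit17=0)
  nb #....: next=#  (t=1,i=13, bit16=1)
  nb .####: next=.  (t=0,i=12, bit15=0)
  nb .###.: next=#  (t=4,i=14, bit14=1)
  nb .##.#: next=.  (t=1,i=0, bit13=0)
  nb .##..: next=#  (t=0,i=2, bit12=1)
  nb .#.##: next=.  (t=0,i=6, bit11=0)
  nb .#.#.: next=.  (t=0,i=18, bit10=0)
  nb .#..#: next=#  (t=0,i=20, bit9=1)
  nb .#...: next=#  (t=1,i=17, bit8=1)
  nb ..###: next=#  (t=0,i=11, bit7=1)
  nb ..##.: next=.  (t=0,i=1, bit6=0)
  nb ..#.#: next=.  (t=0,i=5, bit5=0)
  nb ..#..: next=#  (t=1,i=16, bit4=1)
  nb ...##: next=.  (t=1,i=19, bit3=0)
  nb ...#.: next=.  (t=1,i=15, bit2=0)
  nb ....#: next=#  (t=1,i=14, bit1=1)
  nb .....: next=.  (t=3,i=9, bit0=0)
  bits 00000100111011010101001110010010 = 82662290

82662290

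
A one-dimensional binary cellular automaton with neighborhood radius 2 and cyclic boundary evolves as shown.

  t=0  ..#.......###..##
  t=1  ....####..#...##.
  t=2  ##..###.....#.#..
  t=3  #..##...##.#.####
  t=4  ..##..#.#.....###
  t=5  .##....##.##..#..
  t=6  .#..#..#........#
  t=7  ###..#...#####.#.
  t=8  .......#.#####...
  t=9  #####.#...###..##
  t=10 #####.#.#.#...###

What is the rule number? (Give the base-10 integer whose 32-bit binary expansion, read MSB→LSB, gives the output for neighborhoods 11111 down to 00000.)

3759900357

  #####|#  b31=1 t=3,i=15
  ####.|#  b30=1 t=1,i=6
  ###.#|#  b29=1 t=7,i=13
  ###..|.  b28=0 t=0,i=12
  ##.##|.  b27=0 t=5,i=9
  ##.#.|.  b26=0 t=3,i=10
  ##..#|.  b25=0 t=0,i=0
  ##...|.  b24=0 t=1,i=16
  #.###|.  b23=0 t=3,i=13
  #.##.|.  b22=0 t=5,i=10
  #.#.#|.  b21=0 t=3,i=11
  #.#..|#  b20=1 t=2,i=14
  #..##|#  b19=1 t=0,i=14
  #..#.|.  b18=0 t=0,i=1
  #...#|#  b17=1 t=1,i=12
  #....|#  b16=1 t=0,i=4
  .####|#  b15=1 t=1,i=5
  .###.|.  b14=0 t=0,i=11
  .##.#|.  b13=0 t=3,i=9
  .##..|.  b12=0 t=0,i=16
  .#.##|.  b11=0 t=3,i=12
  .#.#.|#  b10=1 t=2,i=13
  .#..#|#  b9=1 t=2,i=15
  .#...|.  b8=0 t=0,i=3
  ..###|#  b7=1 t=0,i=10
  ..##.|#  b6=1 t=0,i=15
  ..#.#|.  b5=0 t=2,i=12
  ..#..|.  b4=0 t=0,i=2
  ...##|.  b3=0 t=0,i=9
  ...#.|#  b2=1 t=2,i=11
  ....#|.  b1=0 t=0,i=8
  .....|#  b0=1 t=0,i=5
  bits 11100000000110111000011011000101 = 3759900357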